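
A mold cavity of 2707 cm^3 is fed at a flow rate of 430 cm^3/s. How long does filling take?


Formula: t_fill = V_mold / Q_flow
t = 2707 cm^3 / 430 cm^3/s = 6.2953 s

Answer: 6.2953 s


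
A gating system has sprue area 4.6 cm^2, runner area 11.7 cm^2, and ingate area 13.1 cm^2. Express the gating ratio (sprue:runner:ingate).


Sprue:Runner:Ingate = 1 : 11.7/4.6 : 13.1/4.6 = 1:2.54:2.85


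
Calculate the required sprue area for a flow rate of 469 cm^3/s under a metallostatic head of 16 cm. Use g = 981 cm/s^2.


Formula: v = sqrt(2*g*h), A = Q/v
Velocity: v = sqrt(2 * 981 * 16) = sqrt(31392) = 177.1779 cm/s
Sprue area: A = Q / v = 469 / 177.1779 = 2.6471 cm^2

2.6471 cm^2


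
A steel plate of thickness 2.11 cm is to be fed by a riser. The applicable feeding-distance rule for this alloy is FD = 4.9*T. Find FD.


Formula: FD = 4.9 * T  (riser feeding-distance rule)
FD = 4.9 * 2.11 cm = 10.3390 cm

Final answer: 10.3390 cm


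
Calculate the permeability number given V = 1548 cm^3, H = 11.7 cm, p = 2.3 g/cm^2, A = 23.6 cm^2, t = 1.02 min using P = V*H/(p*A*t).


Formula: Permeability Number P = (V * H) / (p * A * t)
Numerator: V * H = 1548 * 11.7 = 18111.6
Denominator: p * A * t = 2.3 * 23.6 * 1.02 = 55.3656
P = 18111.6 / 55.3656 = 327.1273

327.1273


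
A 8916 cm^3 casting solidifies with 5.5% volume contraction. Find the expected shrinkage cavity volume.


Formula: V_shrink = V_casting * shrinkage_pct / 100
V_shrink = 8916 cm^3 * 5.5 / 100 = 490.3800 cm^3

Answer: 490.3800 cm^3


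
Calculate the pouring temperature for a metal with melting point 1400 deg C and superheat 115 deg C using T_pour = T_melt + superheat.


Formula: T_pour = T_melt + Superheat
T_pour = 1400 + 115 = 1515 deg C


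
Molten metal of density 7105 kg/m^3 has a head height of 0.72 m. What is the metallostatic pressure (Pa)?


Formula: P = rho * g * h
rho * g = 7105 * 9.81 = 69700.05 N/m^3
P = 69700.05 * 0.72 = 50184.0360 Pa

Answer: 50184.0360 Pa


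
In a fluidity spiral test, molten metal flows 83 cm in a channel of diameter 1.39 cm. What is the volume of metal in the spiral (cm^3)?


Formula: V = pi * (d/2)^2 * L  (cylinder volume)
Radius = 1.39/2 = 0.695 cm
V = pi * 0.695^2 * 83 = 125.9498 cm^3

Answer: 125.9498 cm^3


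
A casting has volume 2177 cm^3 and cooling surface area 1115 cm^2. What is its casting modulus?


Formula: Casting Modulus M = V / A
M = 2177 cm^3 / 1115 cm^2 = 1.9525 cm

Final answer: 1.9525 cm


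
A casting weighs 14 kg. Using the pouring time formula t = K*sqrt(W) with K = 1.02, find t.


Formula: t = K * sqrt(W)
sqrt(W) = sqrt(14) = 3.74166
t = 1.02 * 3.74166 = 3.8165 s

Final answer: 3.8165 s


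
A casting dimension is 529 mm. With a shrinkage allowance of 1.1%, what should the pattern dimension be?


Formula: L_pattern = L_casting * (1 + shrinkage_rate/100)
Shrinkage factor = 1 + 1.1/100 = 1.011
L_pattern = 529 mm * 1.011 = 534.8190 mm

Final answer: 534.8190 mm


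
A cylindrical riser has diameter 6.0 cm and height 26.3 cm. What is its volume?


Formula: V = pi * (D/2)^2 * H  (cylinder volume)
Radius = D/2 = 6.0/2 = 3.0 cm
V = pi * 3.0^2 * 26.3 = 743.6150 cm^3

Final answer: 743.6150 cm^3


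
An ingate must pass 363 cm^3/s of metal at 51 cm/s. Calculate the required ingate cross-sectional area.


Formula: A_ingate = Q / v  (continuity equation)
A = 363 cm^3/s / 51 cm/s = 7.1176 cm^2

Final answer: 7.1176 cm^2


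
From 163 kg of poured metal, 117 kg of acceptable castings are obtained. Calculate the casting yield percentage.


Formula: Casting Yield = (W_good / W_total) * 100
Yield = (117 kg / 163 kg) * 100 = 71.7791%

Answer: 71.7791%


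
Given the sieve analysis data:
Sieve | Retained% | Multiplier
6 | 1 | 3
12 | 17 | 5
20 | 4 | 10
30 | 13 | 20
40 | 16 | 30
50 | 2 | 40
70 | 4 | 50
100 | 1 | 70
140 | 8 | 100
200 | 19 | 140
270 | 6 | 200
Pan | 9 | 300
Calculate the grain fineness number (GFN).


Formula: GFN = sum(pct * multiplier) / sum(pct)
sum(pct * multiplier) = 8578
sum(pct) = 100
GFN = 8578 / 100 = 85.78

Final answer: 85.78


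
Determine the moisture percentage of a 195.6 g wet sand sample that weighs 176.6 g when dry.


Formula: MC = (W_wet - W_dry) / W_wet * 100
Water mass = 195.6 - 176.6 = 19.0 g
MC = 19.0 / 195.6 * 100 = 9.7137%

Answer: 9.7137%


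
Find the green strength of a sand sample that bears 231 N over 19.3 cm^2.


Formula: Compressive Strength = Force / Area
Strength = 231 N / 19.3 cm^2 = 11.9689 N/cm^2

11.9689 N/cm^2


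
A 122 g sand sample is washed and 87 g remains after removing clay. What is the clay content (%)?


Formula: Clay% = (W_total - W_washed) / W_total * 100
Clay mass = 122 - 87 = 35 g
Clay% = 35 / 122 * 100 = 28.6885%

Final answer: 28.6885%


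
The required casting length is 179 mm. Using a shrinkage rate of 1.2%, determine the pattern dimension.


Formula: L_pattern = L_casting * (1 + shrinkage_rate/100)
Shrinkage factor = 1 + 1.2/100 = 1.012
L_pattern = 179 mm * 1.012 = 181.1480 mm

Answer: 181.1480 mm


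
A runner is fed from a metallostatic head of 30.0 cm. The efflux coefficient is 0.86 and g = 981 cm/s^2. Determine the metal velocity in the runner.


Formula: v = Cd * sqrt(2 * g * h)  (Torricelli with discharge coefficient)
2*g*h = 2 * 981 * 30.0 = 58860.0 cm^2/s^2
sqrt(58860.0) = 242.61080 cm/s
v = 0.86 * 242.61080 = 208.6453 cm/s

Final answer: 208.6453 cm/s


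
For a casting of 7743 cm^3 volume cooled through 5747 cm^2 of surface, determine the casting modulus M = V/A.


Formula: Casting Modulus M = V / A
M = 7743 cm^3 / 5747 cm^2 = 1.3473 cm

1.3473 cm


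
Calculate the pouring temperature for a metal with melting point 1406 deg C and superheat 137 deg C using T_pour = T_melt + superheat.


Formula: T_pour = T_melt + Superheat
T_pour = 1406 + 137 = 1543 deg C

Answer: 1543 deg C


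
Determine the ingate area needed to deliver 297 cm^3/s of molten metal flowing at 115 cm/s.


Formula: A_ingate = Q / v  (continuity equation)
A = 297 cm^3/s / 115 cm/s = 2.5826 cm^2

Final answer: 2.5826 cm^2


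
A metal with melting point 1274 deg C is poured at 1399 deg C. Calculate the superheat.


Formula: Superheat = T_pour - T_melt
Superheat = 1399 - 1274 = 125 deg C


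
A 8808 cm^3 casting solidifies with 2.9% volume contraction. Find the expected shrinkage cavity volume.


Formula: V_shrink = V_casting * shrinkage_pct / 100
V_shrink = 8808 cm^3 * 2.9 / 100 = 255.4320 cm^3


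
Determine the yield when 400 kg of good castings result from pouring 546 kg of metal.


Formula: Casting Yield = (W_good / W_total) * 100
Yield = (400 kg / 546 kg) * 100 = 73.2601%

Final answer: 73.2601%


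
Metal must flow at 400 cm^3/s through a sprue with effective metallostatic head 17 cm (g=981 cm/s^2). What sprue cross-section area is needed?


Formula: v = sqrt(2*g*h), A = Q/v
Velocity: v = sqrt(2 * 981 * 17) = sqrt(33354) = 182.6308 cm/s
Sprue area: A = Q / v = 400 / 182.6308 = 2.1902 cm^2

2.1902 cm^2


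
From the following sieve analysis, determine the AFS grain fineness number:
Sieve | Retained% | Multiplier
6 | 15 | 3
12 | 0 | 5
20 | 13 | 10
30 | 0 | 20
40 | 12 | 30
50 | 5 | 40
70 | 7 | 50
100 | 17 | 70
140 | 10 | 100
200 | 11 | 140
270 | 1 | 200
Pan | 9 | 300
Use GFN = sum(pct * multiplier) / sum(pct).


Formula: GFN = sum(pct * multiplier) / sum(pct)
sum(pct * multiplier) = 7715
sum(pct) = 100
GFN = 7715 / 100 = 77.15


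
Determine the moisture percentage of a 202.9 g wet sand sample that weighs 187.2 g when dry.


Formula: MC = (W_wet - W_dry) / W_wet * 100
Water mass = 202.9 - 187.2 = 15.7 g
MC = 15.7 / 202.9 * 100 = 7.7378%


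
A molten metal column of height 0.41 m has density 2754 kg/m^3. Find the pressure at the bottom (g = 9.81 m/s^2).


Formula: P = rho * g * h
rho * g = 2754 * 9.81 = 27016.74 N/m^3
P = 27016.74 * 0.41 = 11076.8634 Pa

11076.8634 Pa


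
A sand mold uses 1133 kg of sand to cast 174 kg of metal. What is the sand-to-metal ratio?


Formula: Sand-to-Metal Ratio = W_sand / W_metal
Ratio = 1133 kg / 174 kg = 6.5115


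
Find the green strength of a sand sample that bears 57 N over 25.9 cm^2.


Formula: Compressive Strength = Force / Area
Strength = 57 N / 25.9 cm^2 = 2.2008 N/cm^2

2.2008 N/cm^2


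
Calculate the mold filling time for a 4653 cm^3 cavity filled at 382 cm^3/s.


Formula: t_fill = V_mold / Q_flow
t = 4653 cm^3 / 382 cm^3/s = 12.1806 s


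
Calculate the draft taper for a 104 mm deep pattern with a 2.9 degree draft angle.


Formula: taper = depth * tan(draft_angle)
tan(2.9 deg) = 0.0506578
taper = 104 mm * 0.0506578 = 5.2684 mm

Answer: 5.2684 mm


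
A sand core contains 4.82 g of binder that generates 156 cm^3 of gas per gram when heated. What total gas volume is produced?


Formula: V_gas = W_binder * gas_evolution_rate
V = 4.82 g * 156 cm^3/g = 751.9200 cm^3


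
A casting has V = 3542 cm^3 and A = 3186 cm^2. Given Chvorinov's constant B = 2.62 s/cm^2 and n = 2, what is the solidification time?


Formula: t_s = B * (V/A)^n  (Chvorinov's rule, n=2)
Modulus M = V/A = 3542/3186 = 1.111739 cm
M^2 = 1.111739^2 = 1.235964 cm^2
t_s = 2.62 * 1.235964 = 3.2382 s

3.2382 s


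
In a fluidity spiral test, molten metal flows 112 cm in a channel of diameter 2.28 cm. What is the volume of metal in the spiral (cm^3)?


Formula: V = pi * (d/2)^2 * L  (cylinder volume)
Radius = 2.28/2 = 1.14 cm
V = pi * 1.14^2 * 112 = 457.2751 cm^3

Final answer: 457.2751 cm^3


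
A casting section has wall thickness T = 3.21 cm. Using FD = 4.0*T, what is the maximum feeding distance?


Formula: FD = 4.0 * T  (riser feeding-distance rule)
FD = 4.0 * 3.21 cm = 12.8400 cm

12.8400 cm


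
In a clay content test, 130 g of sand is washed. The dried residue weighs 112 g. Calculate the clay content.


Formula: Clay% = (W_total - W_washed) / W_total * 100
Clay mass = 130 - 112 = 18 g
Clay% = 18 / 130 * 100 = 13.8462%

Final answer: 13.8462%


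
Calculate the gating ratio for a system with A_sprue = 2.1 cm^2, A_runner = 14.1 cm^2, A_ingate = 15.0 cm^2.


Sprue:Runner:Ingate = 1 : 14.1/2.1 : 15.0/2.1 = 1:6.71:7.14


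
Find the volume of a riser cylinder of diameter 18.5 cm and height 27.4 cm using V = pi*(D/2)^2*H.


Formula: V = pi * (D/2)^2 * H  (cylinder volume)
Radius = D/2 = 18.5/2 = 9.25 cm
V = pi * 9.25^2 * 27.4 = 7365.1891 cm^3

Answer: 7365.1891 cm^3


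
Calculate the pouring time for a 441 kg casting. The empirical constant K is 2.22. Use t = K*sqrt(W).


Formula: t = K * sqrt(W)
sqrt(W) = sqrt(441) = 21.00000
t = 2.22 * 21.00000 = 46.6200 s

Final answer: 46.6200 s


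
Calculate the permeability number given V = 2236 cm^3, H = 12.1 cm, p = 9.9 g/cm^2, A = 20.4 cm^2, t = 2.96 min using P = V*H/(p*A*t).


Formula: Permeability Number P = (V * H) / (p * A * t)
Numerator: V * H = 2236 * 12.1 = 27055.6
Denominator: p * A * t = 9.9 * 20.4 * 2.96 = 597.8016
P = 27055.6 / 597.8016 = 45.2585

Answer: 45.2585


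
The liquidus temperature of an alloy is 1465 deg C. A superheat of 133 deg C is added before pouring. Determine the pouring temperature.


Formula: T_pour = T_melt + Superheat
T_pour = 1465 + 133 = 1598 deg C


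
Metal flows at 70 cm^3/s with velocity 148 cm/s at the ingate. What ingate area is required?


Formula: A_ingate = Q / v  (continuity equation)
A = 70 cm^3/s / 148 cm/s = 0.4730 cm^2

Answer: 0.4730 cm^2


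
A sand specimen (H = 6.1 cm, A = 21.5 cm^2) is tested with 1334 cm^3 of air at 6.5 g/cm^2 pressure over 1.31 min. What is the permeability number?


Formula: Permeability Number P = (V * H) / (p * A * t)
Numerator: V * H = 1334 * 6.1 = 8137.4
Denominator: p * A * t = 6.5 * 21.5 * 1.31 = 183.0725
P = 8137.4 / 183.0725 = 44.4491

Final answer: 44.4491


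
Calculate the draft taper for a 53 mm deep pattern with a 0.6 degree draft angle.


Formula: taper = depth * tan(draft_angle)
tan(0.6 deg) = 0.0104724
taper = 53 mm * 0.0104724 = 0.5550 mm

Answer: 0.5550 mm


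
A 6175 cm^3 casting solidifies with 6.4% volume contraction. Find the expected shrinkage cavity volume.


Formula: V_shrink = V_casting * shrinkage_pct / 100
V_shrink = 6175 cm^3 * 6.4 / 100 = 395.2000 cm^3


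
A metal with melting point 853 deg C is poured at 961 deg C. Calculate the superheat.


Formula: Superheat = T_pour - T_melt
Superheat = 961 - 853 = 108 deg C

Final answer: 108 deg C


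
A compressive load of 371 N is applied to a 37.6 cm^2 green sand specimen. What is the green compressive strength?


Formula: Compressive Strength = Force / Area
Strength = 371 N / 37.6 cm^2 = 9.8670 N/cm^2

9.8670 N/cm^2


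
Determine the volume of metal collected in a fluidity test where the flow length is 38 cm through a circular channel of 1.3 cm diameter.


Formula: V = pi * (d/2)^2 * L  (cylinder volume)
Radius = 1.3/2 = 0.65 cm
V = pi * 0.65^2 * 38 = 50.4383 cm^3

Answer: 50.4383 cm^3


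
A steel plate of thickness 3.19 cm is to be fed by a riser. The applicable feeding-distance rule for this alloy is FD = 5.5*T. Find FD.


Formula: FD = 5.5 * T  (riser feeding-distance rule)
FD = 5.5 * 3.19 cm = 17.5450 cm

17.5450 cm


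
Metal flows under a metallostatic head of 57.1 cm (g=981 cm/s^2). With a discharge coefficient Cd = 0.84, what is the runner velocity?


Formula: v = Cd * sqrt(2 * g * h)  (Torricelli with discharge coefficient)
2*g*h = 2 * 981 * 57.1 = 112030.2 cm^2/s^2
sqrt(112030.2) = 334.70913 cm/s
v = 0.84 * 334.70913 = 281.1557 cm/s

281.1557 cm/s


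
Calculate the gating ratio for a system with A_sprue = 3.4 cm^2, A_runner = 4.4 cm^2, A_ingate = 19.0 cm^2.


Sprue:Runner:Ingate = 1 : 4.4/3.4 : 19.0/3.4 = 1:1.29:5.59

Answer: 1:1.29:5.59


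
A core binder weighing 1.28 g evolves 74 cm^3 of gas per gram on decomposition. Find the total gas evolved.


Formula: V_gas = W_binder * gas_evolution_rate
V = 1.28 g * 74 cm^3/g = 94.7200 cm^3

94.7200 cm^3


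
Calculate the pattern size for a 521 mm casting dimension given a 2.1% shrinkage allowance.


Formula: L_pattern = L_casting * (1 + shrinkage_rate/100)
Shrinkage factor = 1 + 2.1/100 = 1.021
L_pattern = 521 mm * 1.021 = 531.9410 mm

531.9410 mm


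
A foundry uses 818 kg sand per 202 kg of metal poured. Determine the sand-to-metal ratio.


Formula: Sand-to-Metal Ratio = W_sand / W_metal
Ratio = 818 kg / 202 kg = 4.0495

Final answer: 4.0495


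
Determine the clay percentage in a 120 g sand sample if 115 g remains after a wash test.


Formula: Clay% = (W_total - W_washed) / W_total * 100
Clay mass = 120 - 115 = 5 g
Clay% = 5 / 120 * 100 = 4.1667%

4.1667%


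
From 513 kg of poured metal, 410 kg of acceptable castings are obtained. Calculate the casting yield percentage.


Formula: Casting Yield = (W_good / W_total) * 100
Yield = (410 kg / 513 kg) * 100 = 79.9220%

Answer: 79.9220%


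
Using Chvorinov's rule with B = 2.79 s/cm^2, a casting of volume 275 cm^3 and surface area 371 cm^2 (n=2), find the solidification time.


Formula: t_s = B * (V/A)^n  (Chvorinov's rule, n=2)
Modulus M = V/A = 275/371 = 0.741240 cm
M^2 = 0.741240^2 = 0.549437 cm^2
t_s = 2.79 * 0.549437 = 1.5329 s

1.5329 s


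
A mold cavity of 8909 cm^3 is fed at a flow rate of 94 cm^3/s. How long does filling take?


Formula: t_fill = V_mold / Q_flow
t = 8909 cm^3 / 94 cm^3/s = 94.7766 s

94.7766 s


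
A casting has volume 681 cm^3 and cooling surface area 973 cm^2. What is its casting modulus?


Formula: Casting Modulus M = V / A
M = 681 cm^3 / 973 cm^2 = 0.6999 cm


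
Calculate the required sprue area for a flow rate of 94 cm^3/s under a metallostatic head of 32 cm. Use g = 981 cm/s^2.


Formula: v = sqrt(2*g*h), A = Q/v
Velocity: v = sqrt(2 * 981 * 32) = sqrt(62784) = 250.5674 cm/s
Sprue area: A = Q / v = 94 / 250.5674 = 0.3751 cm^2

0.3751 cm^2


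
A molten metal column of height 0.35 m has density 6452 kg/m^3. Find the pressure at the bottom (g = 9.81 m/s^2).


Formula: P = rho * g * h
rho * g = 6452 * 9.81 = 63294.12 N/m^3
P = 63294.12 * 0.35 = 22152.9420 Pa


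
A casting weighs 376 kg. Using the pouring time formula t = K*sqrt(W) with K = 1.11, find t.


Formula: t = K * sqrt(W)
sqrt(W) = sqrt(376) = 19.39072
t = 1.11 * 19.39072 = 21.5237 s

Final answer: 21.5237 s


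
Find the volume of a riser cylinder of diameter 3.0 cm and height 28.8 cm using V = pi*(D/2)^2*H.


Formula: V = pi * (D/2)^2 * H  (cylinder volume)
Radius = D/2 = 3.0/2 = 1.5 cm
V = pi * 1.5^2 * 28.8 = 203.5752 cm^3

Final answer: 203.5752 cm^3


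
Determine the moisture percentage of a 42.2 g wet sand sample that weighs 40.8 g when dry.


Formula: MC = (W_wet - W_dry) / W_wet * 100
Water mass = 42.2 - 40.8 = 1.4 g
MC = 1.4 / 42.2 * 100 = 3.3175%

Answer: 3.3175%


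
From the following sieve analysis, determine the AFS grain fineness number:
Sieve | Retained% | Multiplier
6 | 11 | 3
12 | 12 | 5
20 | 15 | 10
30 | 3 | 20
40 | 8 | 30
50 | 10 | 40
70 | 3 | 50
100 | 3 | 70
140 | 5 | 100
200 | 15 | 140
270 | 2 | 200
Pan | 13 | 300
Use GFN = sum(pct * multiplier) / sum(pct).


Formula: GFN = sum(pct * multiplier) / sum(pct)
sum(pct * multiplier) = 8203
sum(pct) = 100
GFN = 8203 / 100 = 82.03


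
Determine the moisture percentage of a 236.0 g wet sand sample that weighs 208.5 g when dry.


Formula: MC = (W_wet - W_dry) / W_wet * 100
Water mass = 236.0 - 208.5 = 27.5 g
MC = 27.5 / 236.0 * 100 = 11.6525%

Answer: 11.6525%


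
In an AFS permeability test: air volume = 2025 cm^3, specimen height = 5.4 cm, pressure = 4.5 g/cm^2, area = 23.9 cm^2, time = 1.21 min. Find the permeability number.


Formula: Permeability Number P = (V * H) / (p * A * t)
Numerator: V * H = 2025 * 5.4 = 10935.0
Denominator: p * A * t = 4.5 * 23.9 * 1.21 = 130.1355
P = 10935.0 / 130.1355 = 84.0278


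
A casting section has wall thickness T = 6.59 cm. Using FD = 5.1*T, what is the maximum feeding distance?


Formula: FD = 5.1 * T  (riser feeding-distance rule)
FD = 5.1 * 6.59 cm = 33.6090 cm

Answer: 33.6090 cm


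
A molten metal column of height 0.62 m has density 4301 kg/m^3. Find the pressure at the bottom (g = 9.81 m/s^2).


Formula: P = rho * g * h
rho * g = 4301 * 9.81 = 42192.81 N/m^3
P = 42192.81 * 0.62 = 26159.5422 Pa


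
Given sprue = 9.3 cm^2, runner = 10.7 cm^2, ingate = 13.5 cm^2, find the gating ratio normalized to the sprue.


Sprue:Runner:Ingate = 1 : 10.7/9.3 : 13.5/9.3 = 1:1.15:1.45


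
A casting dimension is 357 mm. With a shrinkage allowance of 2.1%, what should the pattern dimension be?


Formula: L_pattern = L_casting * (1 + shrinkage_rate/100)
Shrinkage factor = 1 + 2.1/100 = 1.021
L_pattern = 357 mm * 1.021 = 364.4970 mm

Final answer: 364.4970 mm


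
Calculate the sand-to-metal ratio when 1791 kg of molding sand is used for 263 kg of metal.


Formula: Sand-to-Metal Ratio = W_sand / W_metal
Ratio = 1791 kg / 263 kg = 6.8099

Final answer: 6.8099


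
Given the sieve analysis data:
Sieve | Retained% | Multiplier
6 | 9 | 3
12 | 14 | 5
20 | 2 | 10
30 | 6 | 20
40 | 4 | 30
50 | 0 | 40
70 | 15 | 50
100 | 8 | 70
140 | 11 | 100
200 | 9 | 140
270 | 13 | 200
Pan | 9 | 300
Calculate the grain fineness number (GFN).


Formula: GFN = sum(pct * multiplier) / sum(pct)
sum(pct * multiplier) = 9327
sum(pct) = 100
GFN = 9327 / 100 = 93.27


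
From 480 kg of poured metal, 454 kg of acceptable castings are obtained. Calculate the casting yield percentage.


Formula: Casting Yield = (W_good / W_total) * 100
Yield = (454 kg / 480 kg) * 100 = 94.5833%

94.5833%


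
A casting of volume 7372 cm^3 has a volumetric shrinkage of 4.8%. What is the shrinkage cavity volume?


Formula: V_shrink = V_casting * shrinkage_pct / 100
V_shrink = 7372 cm^3 * 4.8 / 100 = 353.8560 cm^3

353.8560 cm^3


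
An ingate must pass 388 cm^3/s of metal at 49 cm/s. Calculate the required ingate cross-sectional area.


Formula: A_ingate = Q / v  (continuity equation)
A = 388 cm^3/s / 49 cm/s = 7.9184 cm^2

Final answer: 7.9184 cm^2


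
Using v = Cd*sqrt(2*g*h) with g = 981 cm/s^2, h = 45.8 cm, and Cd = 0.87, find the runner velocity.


Formula: v = Cd * sqrt(2 * g * h)  (Torricelli with discharge coefficient)
2*g*h = 2 * 981 * 45.8 = 89859.6 cm^2/s^2
sqrt(89859.6) = 299.76591 cm/s
v = 0.87 * 299.76591 = 260.7963 cm/s

Answer: 260.7963 cm/s


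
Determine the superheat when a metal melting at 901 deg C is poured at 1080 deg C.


Formula: Superheat = T_pour - T_melt
Superheat = 1080 - 901 = 179 deg C

Answer: 179 deg C


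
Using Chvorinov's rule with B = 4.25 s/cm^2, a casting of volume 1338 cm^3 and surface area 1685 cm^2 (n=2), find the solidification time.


Formula: t_s = B * (V/A)^n  (Chvorinov's rule, n=2)
Modulus M = V/A = 1338/1685 = 0.794065 cm
M^2 = 0.794065^2 = 0.630539 cm^2
t_s = 4.25 * 0.630539 = 2.6798 s

2.6798 s


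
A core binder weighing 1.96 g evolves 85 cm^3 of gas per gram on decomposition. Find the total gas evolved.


Formula: V_gas = W_binder * gas_evolution_rate
V = 1.96 g * 85 cm^3/g = 166.6000 cm^3


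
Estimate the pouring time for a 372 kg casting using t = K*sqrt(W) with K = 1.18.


Formula: t = K * sqrt(W)
sqrt(W) = sqrt(372) = 19.28730
t = 1.18 * 19.28730 = 22.7590 s


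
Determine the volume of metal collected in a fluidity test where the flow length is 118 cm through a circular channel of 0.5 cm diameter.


Formula: V = pi * (d/2)^2 * L  (cylinder volume)
Radius = 0.5/2 = 0.25 cm
V = pi * 0.25^2 * 118 = 23.1692 cm^3

23.1692 cm^3


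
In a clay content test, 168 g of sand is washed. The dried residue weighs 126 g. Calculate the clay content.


Formula: Clay% = (W_total - W_washed) / W_total * 100
Clay mass = 168 - 126 = 42 g
Clay% = 42 / 168 * 100 = 25.0000%

Final answer: 25.0000%


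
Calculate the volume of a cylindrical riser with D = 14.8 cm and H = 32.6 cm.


Formula: V = pi * (D/2)^2 * H  (cylinder volume)
Radius = D/2 = 14.8/2 = 7.4 cm
V = pi * 7.4^2 * 32.6 = 5608.2958 cm^3


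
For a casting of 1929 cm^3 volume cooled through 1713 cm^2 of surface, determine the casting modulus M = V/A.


Formula: Casting Modulus M = V / A
M = 1929 cm^3 / 1713 cm^2 = 1.1261 cm


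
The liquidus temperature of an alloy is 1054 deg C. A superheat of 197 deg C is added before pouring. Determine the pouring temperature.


Formula: T_pour = T_melt + Superheat
T_pour = 1054 + 197 = 1251 deg C


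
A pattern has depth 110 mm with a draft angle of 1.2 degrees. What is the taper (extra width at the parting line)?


Formula: taper = depth * tan(draft_angle)
tan(1.2 deg) = 0.0209470
taper = 110 mm * 0.0209470 = 2.3042 mm

Answer: 2.3042 mm


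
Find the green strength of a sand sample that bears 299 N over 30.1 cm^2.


Formula: Compressive Strength = Force / Area
Strength = 299 N / 30.1 cm^2 = 9.9336 N/cm^2

Answer: 9.9336 N/cm^2


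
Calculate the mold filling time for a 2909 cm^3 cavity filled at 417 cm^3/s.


Formula: t_fill = V_mold / Q_flow
t = 2909 cm^3 / 417 cm^3/s = 6.9760 s

Answer: 6.9760 s


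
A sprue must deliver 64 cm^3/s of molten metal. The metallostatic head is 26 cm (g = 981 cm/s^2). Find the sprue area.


Formula: v = sqrt(2*g*h), A = Q/v
Velocity: v = sqrt(2 * 981 * 26) = sqrt(51012) = 225.8584 cm/s
Sprue area: A = Q / v = 64 / 225.8584 = 0.2834 cm^2


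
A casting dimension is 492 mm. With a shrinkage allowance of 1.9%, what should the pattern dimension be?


Formula: L_pattern = L_casting * (1 + shrinkage_rate/100)
Shrinkage factor = 1 + 1.9/100 = 1.019
L_pattern = 492 mm * 1.019 = 501.3480 mm

Final answer: 501.3480 mm


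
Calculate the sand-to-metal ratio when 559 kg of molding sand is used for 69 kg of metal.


Formula: Sand-to-Metal Ratio = W_sand / W_metal
Ratio = 559 kg / 69 kg = 8.1014

Answer: 8.1014


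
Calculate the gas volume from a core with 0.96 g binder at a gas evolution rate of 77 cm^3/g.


Formula: V_gas = W_binder * gas_evolution_rate
V = 0.96 g * 77 cm^3/g = 73.9200 cm^3


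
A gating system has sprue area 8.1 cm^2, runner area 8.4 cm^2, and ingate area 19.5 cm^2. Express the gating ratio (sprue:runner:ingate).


Sprue:Runner:Ingate = 1 : 8.4/8.1 : 19.5/8.1 = 1:1.04:2.41

Answer: 1:1.04:2.41


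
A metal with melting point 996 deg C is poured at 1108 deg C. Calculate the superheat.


Formula: Superheat = T_pour - T_melt
Superheat = 1108 - 996 = 112 deg C

Final answer: 112 deg C


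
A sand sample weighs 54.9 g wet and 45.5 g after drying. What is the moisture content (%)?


Formula: MC = (W_wet - W_dry) / W_wet * 100
Water mass = 54.9 - 45.5 = 9.4 g
MC = 9.4 / 54.9 * 100 = 17.1220%

Answer: 17.1220%


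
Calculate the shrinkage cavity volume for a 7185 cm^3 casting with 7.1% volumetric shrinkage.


Formula: V_shrink = V_casting * shrinkage_pct / 100
V_shrink = 7185 cm^3 * 7.1 / 100 = 510.1350 cm^3

Final answer: 510.1350 cm^3


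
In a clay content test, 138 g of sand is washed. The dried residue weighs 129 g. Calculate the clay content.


Formula: Clay% = (W_total - W_washed) / W_total * 100
Clay mass = 138 - 129 = 9 g
Clay% = 9 / 138 * 100 = 6.5217%


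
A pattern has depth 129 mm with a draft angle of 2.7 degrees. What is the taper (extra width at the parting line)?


Formula: taper = depth * tan(draft_angle)
tan(2.7 deg) = 0.0471588
taper = 129 mm * 0.0471588 = 6.0835 mm

Answer: 6.0835 mm


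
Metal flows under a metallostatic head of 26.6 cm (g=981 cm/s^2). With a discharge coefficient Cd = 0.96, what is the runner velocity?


Formula: v = Cd * sqrt(2 * g * h)  (Torricelli with discharge coefficient)
2*g*h = 2 * 981 * 26.6 = 52189.2 cm^2/s^2
sqrt(52189.2) = 228.44956 cm/s
v = 0.96 * 228.44956 = 219.3116 cm/s

219.3116 cm/s


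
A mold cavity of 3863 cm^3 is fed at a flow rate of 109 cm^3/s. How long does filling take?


Formula: t_fill = V_mold / Q_flow
t = 3863 cm^3 / 109 cm^3/s = 35.4404 s

Final answer: 35.4404 s


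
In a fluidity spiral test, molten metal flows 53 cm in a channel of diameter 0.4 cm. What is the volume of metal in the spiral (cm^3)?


Formula: V = pi * (d/2)^2 * L  (cylinder volume)
Radius = 0.4/2 = 0.2 cm
V = pi * 0.2^2 * 53 = 6.6602 cm^3


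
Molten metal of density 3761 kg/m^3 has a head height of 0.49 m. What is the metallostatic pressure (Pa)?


Formula: P = rho * g * h
rho * g = 3761 * 9.81 = 36895.41 N/m^3
P = 36895.41 * 0.49 = 18078.7509 Pa


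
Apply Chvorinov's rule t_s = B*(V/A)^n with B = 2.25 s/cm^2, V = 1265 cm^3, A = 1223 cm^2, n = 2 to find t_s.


Formula: t_s = B * (V/A)^n  (Chvorinov's rule, n=2)
Modulus M = V/A = 1265/1223 = 1.034342 cm
M^2 = 1.034342^2 = 1.069863 cm^2
t_s = 2.25 * 1.069863 = 2.4072 s

2.4072 s


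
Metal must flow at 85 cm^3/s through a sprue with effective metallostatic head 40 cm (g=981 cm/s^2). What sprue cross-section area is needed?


Formula: v = sqrt(2*g*h), A = Q/v
Velocity: v = sqrt(2 * 981 * 40) = sqrt(78480) = 280.1428 cm/s
Sprue area: A = Q / v = 85 / 280.1428 = 0.3034 cm^2


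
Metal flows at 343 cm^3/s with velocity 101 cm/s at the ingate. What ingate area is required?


Formula: A_ingate = Q / v  (continuity equation)
A = 343 cm^3/s / 101 cm/s = 3.3960 cm^2

Final answer: 3.3960 cm^2


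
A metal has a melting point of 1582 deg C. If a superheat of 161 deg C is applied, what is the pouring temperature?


Formula: T_pour = T_melt + Superheat
T_pour = 1582 + 161 = 1743 deg C


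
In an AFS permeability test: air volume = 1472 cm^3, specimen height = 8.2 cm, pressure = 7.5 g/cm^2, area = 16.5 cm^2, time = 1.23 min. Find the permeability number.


Formula: Permeability Number P = (V * H) / (p * A * t)
Numerator: V * H = 1472 * 8.2 = 12070.4
Denominator: p * A * t = 7.5 * 16.5 * 1.23 = 152.2125
P = 12070.4 / 152.2125 = 79.2997

Final answer: 79.2997


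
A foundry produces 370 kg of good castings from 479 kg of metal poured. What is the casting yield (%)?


Formula: Casting Yield = (W_good / W_total) * 100
Yield = (370 kg / 479 kg) * 100 = 77.2443%


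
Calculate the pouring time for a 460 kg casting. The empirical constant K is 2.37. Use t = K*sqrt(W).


Formula: t = K * sqrt(W)
sqrt(W) = sqrt(460) = 21.44761
t = 2.37 * 21.44761 = 50.8308 s

Final answer: 50.8308 s


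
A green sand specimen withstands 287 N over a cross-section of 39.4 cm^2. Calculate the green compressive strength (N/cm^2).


Formula: Compressive Strength = Force / Area
Strength = 287 N / 39.4 cm^2 = 7.2843 N/cm^2


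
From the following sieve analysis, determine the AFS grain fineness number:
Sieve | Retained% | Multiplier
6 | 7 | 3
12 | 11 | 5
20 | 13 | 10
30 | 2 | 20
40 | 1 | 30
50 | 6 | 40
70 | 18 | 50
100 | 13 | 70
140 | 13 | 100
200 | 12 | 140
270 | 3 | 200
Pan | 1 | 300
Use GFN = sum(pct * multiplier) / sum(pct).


Formula: GFN = sum(pct * multiplier) / sum(pct)
sum(pct * multiplier) = 6206
sum(pct) = 100
GFN = 6206 / 100 = 62.06

Answer: 62.06


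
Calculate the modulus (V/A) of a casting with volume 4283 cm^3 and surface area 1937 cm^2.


Formula: Casting Modulus M = V / A
M = 4283 cm^3 / 1937 cm^2 = 2.2112 cm

2.2112 cm


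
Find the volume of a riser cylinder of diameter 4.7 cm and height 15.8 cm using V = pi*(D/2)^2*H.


Formula: V = pi * (D/2)^2 * H  (cylinder volume)
Radius = D/2 = 4.7/2 = 2.35 cm
V = pi * 2.35^2 * 15.8 = 274.1212 cm^3

274.1212 cm^3


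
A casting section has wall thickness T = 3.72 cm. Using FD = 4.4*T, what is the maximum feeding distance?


Formula: FD = 4.4 * T  (riser feeding-distance rule)
FD = 4.4 * 3.72 cm = 16.3680 cm

16.3680 cm


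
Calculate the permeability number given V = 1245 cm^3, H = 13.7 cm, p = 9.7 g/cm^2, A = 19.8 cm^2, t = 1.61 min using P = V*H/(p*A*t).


Formula: Permeability Number P = (V * H) / (p * A * t)
Numerator: V * H = 1245 * 13.7 = 17056.5
Denominator: p * A * t = 9.7 * 19.8 * 1.61 = 309.2166
P = 17056.5 / 309.2166 = 55.1604


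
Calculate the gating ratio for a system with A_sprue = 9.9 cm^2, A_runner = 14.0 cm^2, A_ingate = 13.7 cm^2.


Sprue:Runner:Ingate = 1 : 14.0/9.9 : 13.7/9.9 = 1:1.41:1.38


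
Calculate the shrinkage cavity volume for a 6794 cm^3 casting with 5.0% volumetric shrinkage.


Formula: V_shrink = V_casting * shrinkage_pct / 100
V_shrink = 6794 cm^3 * 5.0 / 100 = 339.7000 cm^3

Answer: 339.7000 cm^3


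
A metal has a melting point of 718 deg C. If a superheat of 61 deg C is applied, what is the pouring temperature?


Formula: T_pour = T_melt + Superheat
T_pour = 718 + 61 = 779 deg C

779 deg C


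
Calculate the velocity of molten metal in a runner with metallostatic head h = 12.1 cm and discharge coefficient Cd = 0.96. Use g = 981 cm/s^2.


Formula: v = Cd * sqrt(2 * g * h)  (Torricelli with discharge coefficient)
2*g*h = 2 * 981 * 12.1 = 23740.2 cm^2/s^2
sqrt(23740.2) = 154.07855 cm/s
v = 0.96 * 154.07855 = 147.9154 cm/s

Final answer: 147.9154 cm/s


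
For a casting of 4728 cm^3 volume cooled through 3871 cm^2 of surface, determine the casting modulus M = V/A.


Formula: Casting Modulus M = V / A
M = 4728 cm^3 / 3871 cm^2 = 1.2214 cm

Final answer: 1.2214 cm


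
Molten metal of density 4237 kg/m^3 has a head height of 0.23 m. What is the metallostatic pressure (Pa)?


Formula: P = rho * g * h
rho * g = 4237 * 9.81 = 41564.97 N/m^3
P = 41564.97 * 0.23 = 9559.9431 Pa


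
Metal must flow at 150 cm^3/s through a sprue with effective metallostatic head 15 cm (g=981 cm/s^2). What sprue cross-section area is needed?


Formula: v = sqrt(2*g*h), A = Q/v
Velocity: v = sqrt(2 * 981 * 15) = sqrt(29430) = 171.5517 cm/s
Sprue area: A = Q / v = 150 / 171.5517 = 0.8744 cm^2

0.8744 cm^2


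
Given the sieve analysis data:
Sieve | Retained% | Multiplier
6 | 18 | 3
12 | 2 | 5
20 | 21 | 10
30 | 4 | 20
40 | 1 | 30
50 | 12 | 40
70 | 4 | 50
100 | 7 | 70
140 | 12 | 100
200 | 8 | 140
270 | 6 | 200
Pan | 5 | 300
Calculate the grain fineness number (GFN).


Formula: GFN = sum(pct * multiplier) / sum(pct)
sum(pct * multiplier) = 6574
sum(pct) = 100
GFN = 6574 / 100 = 65.74

65.74


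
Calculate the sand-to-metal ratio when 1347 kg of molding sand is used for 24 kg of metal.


Formula: Sand-to-Metal Ratio = W_sand / W_metal
Ratio = 1347 kg / 24 kg = 56.1250

Answer: 56.1250


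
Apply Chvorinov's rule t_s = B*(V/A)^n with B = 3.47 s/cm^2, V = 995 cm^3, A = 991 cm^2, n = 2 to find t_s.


Formula: t_s = B * (V/A)^n  (Chvorinov's rule, n=2)
Modulus M = V/A = 995/991 = 1.004036 cm
M^2 = 1.004036^2 = 1.008088 cm^2
t_s = 3.47 * 1.008088 = 3.4981 s

Answer: 3.4981 s


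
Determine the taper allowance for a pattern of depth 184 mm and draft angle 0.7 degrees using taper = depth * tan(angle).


Formula: taper = depth * tan(draft_angle)
tan(0.7 deg) = 0.0122179
taper = 184 mm * 0.0122179 = 2.2481 mm

2.2481 mm


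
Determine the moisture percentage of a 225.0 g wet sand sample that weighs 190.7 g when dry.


Formula: MC = (W_wet - W_dry) / W_wet * 100
Water mass = 225.0 - 190.7 = 34.3 g
MC = 34.3 / 225.0 * 100 = 15.2444%

Final answer: 15.2444%


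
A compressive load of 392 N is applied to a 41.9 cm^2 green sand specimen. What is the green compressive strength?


Formula: Compressive Strength = Force / Area
Strength = 392 N / 41.9 cm^2 = 9.3556 N/cm^2

9.3556 N/cm^2


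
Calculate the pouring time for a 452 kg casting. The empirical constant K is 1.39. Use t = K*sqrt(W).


Formula: t = K * sqrt(W)
sqrt(W) = sqrt(452) = 21.26029
t = 1.39 * 21.26029 = 29.5518 s


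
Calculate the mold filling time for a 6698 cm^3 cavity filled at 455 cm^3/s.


Formula: t_fill = V_mold / Q_flow
t = 6698 cm^3 / 455 cm^3/s = 14.7209 s


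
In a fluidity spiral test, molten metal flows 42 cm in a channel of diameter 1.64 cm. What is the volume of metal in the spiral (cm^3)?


Formula: V = pi * (d/2)^2 * L  (cylinder volume)
Radius = 1.64/2 = 0.82 cm
V = pi * 0.82^2 * 42 = 88.7211 cm^3

Final answer: 88.7211 cm^3


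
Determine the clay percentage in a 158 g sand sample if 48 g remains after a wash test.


Formula: Clay% = (W_total - W_washed) / W_total * 100
Clay mass = 158 - 48 = 110 g
Clay% = 110 / 158 * 100 = 69.6203%


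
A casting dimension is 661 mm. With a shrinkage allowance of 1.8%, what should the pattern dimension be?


Formula: L_pattern = L_casting * (1 + shrinkage_rate/100)
Shrinkage factor = 1 + 1.8/100 = 1.018
L_pattern = 661 mm * 1.018 = 672.8980 mm


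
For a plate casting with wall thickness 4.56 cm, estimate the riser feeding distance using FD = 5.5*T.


Formula: FD = 5.5 * T  (riser feeding-distance rule)
FD = 5.5 * 4.56 cm = 25.0800 cm


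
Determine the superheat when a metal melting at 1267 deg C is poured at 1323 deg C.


Formula: Superheat = T_pour - T_melt
Superheat = 1323 - 1267 = 56 deg C

Answer: 56 deg C


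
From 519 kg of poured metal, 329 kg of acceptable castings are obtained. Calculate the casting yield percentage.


Formula: Casting Yield = (W_good / W_total) * 100
Yield = (329 kg / 519 kg) * 100 = 63.3911%


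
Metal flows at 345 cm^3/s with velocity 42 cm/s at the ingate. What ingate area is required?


Formula: A_ingate = Q / v  (continuity equation)
A = 345 cm^3/s / 42 cm/s = 8.2143 cm^2

Final answer: 8.2143 cm^2


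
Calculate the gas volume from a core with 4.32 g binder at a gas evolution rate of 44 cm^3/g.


Formula: V_gas = W_binder * gas_evolution_rate
V = 4.32 g * 44 cm^3/g = 190.0800 cm^3

Final answer: 190.0800 cm^3


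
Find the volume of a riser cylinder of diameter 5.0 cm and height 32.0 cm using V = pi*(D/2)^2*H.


Formula: V = pi * (D/2)^2 * H  (cylinder volume)
Radius = D/2 = 5.0/2 = 2.5 cm
V = pi * 2.5^2 * 32.0 = 628.3185 cm^3

Final answer: 628.3185 cm^3


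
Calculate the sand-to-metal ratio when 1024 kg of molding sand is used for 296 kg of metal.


Formula: Sand-to-Metal Ratio = W_sand / W_metal
Ratio = 1024 kg / 296 kg = 3.4595


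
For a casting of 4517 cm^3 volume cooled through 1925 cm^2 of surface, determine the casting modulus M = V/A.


Formula: Casting Modulus M = V / A
M = 4517 cm^3 / 1925 cm^2 = 2.3465 cm


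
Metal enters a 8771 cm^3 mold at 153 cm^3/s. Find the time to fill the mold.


Formula: t_fill = V_mold / Q_flow
t = 8771 cm^3 / 153 cm^3/s = 57.3268 s

Final answer: 57.3268 s


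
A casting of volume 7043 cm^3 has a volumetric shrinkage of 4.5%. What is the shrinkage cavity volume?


Formula: V_shrink = V_casting * shrinkage_pct / 100
V_shrink = 7043 cm^3 * 4.5 / 100 = 316.9350 cm^3

Final answer: 316.9350 cm^3


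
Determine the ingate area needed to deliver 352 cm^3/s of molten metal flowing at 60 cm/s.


Formula: A_ingate = Q / v  (continuity equation)
A = 352 cm^3/s / 60 cm/s = 5.8667 cm^2


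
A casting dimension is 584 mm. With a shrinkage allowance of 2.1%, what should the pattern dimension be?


Formula: L_pattern = L_casting * (1 + shrinkage_rate/100)
Shrinkage factor = 1 + 2.1/100 = 1.021
L_pattern = 584 mm * 1.021 = 596.2640 mm

Answer: 596.2640 mm


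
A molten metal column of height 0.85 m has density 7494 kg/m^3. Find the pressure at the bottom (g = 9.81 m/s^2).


Formula: P = rho * g * h
rho * g = 7494 * 9.81 = 73516.14 N/m^3
P = 73516.14 * 0.85 = 62488.7190 Pa

62488.7190 Pa


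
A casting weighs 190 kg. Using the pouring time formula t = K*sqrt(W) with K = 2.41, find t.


Formula: t = K * sqrt(W)
sqrt(W) = sqrt(190) = 13.78405
t = 2.41 * 13.78405 = 33.2196 s

Answer: 33.2196 s


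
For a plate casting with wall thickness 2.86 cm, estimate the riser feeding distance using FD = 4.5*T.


Formula: FD = 4.5 * T  (riser feeding-distance rule)
FD = 4.5 * 2.86 cm = 12.8700 cm


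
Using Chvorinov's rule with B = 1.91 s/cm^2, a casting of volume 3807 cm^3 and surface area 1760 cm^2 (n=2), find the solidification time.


Formula: t_s = B * (V/A)^n  (Chvorinov's rule, n=2)
Modulus M = V/A = 3807/1760 = 2.163068 cm
M^2 = 2.163068^2 = 4.678863 cm^2
t_s = 1.91 * 4.678863 = 8.9366 s

Final answer: 8.9366 s


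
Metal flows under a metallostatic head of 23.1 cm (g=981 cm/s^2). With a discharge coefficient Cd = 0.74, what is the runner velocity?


Formula: v = Cd * sqrt(2 * g * h)  (Torricelli with discharge coefficient)
2*g*h = 2 * 981 * 23.1 = 45322.2 cm^2/s^2
sqrt(45322.2) = 212.89011 cm/s
v = 0.74 * 212.89011 = 157.5387 cm/s


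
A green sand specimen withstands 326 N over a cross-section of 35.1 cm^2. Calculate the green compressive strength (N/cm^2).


Formula: Compressive Strength = Force / Area
Strength = 326 N / 35.1 cm^2 = 9.2877 N/cm^2

9.2877 N/cm^2


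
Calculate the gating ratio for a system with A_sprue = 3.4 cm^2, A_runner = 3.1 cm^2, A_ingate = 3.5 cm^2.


Sprue:Runner:Ingate = 1 : 3.1/3.4 : 3.5/3.4 = 1:0.91:1.03

Answer: 1:0.91:1.03


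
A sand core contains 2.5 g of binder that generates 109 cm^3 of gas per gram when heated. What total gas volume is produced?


Formula: V_gas = W_binder * gas_evolution_rate
V = 2.5 g * 109 cm^3/g = 272.5000 cm^3


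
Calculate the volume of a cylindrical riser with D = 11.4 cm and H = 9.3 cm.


Formula: V = pi * (D/2)^2 * H  (cylinder volume)
Radius = D/2 = 11.4/2 = 5.7 cm
V = pi * 5.7^2 * 9.3 = 949.2542 cm^3


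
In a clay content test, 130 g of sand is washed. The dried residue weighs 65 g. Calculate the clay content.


Formula: Clay% = (W_total - W_washed) / W_total * 100
Clay mass = 130 - 65 = 65 g
Clay% = 65 / 130 * 100 = 50.0000%

Final answer: 50.0000%


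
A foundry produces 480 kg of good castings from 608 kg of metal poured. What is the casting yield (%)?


Formula: Casting Yield = (W_good / W_total) * 100
Yield = (480 kg / 608 kg) * 100 = 78.9474%


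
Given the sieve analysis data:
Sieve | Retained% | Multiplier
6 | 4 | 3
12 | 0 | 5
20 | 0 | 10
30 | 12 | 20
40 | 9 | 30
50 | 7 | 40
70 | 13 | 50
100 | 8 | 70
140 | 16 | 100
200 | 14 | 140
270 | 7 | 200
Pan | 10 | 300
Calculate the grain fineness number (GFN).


Formula: GFN = sum(pct * multiplier) / sum(pct)
sum(pct * multiplier) = 9972
sum(pct) = 100
GFN = 9972 / 100 = 99.72
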